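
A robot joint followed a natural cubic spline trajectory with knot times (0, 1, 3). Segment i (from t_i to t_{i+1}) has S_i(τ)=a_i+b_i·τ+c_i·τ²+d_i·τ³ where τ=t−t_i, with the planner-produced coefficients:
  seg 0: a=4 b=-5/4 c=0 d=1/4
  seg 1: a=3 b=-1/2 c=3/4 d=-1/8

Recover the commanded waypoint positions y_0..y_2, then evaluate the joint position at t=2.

y_0=4 y_1=3 y_2=4
S(2) = 25/8

y_0 = S_0(0) = a_0 = 4
y_1 = S_1(0) = a_1 = 3
y_2 = S_1(2) = 4
t_q=2 is in segment 1 (τ=1); S_1(τ)=25/8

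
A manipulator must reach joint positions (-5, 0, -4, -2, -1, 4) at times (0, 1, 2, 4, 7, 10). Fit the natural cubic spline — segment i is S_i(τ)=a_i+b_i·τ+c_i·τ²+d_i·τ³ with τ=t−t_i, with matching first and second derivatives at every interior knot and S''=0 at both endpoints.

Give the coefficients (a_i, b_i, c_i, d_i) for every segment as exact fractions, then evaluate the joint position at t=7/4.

Δ: Δ0=5, Δ1=-4, Δ2=1, Δ3=1/3, Δ4=5/3
row 1: diag=4, rhs=-54; c'=1/4, d'=-27/2
row 2: denom=6−1·1/4=23/4; d'=(30−1·-27/2)/(23/4)=174/23
row 3: denom=10−2·8/23=214/23; d'=(-4−2·174/23)/(214/23)=-220/107
row 4: denom=12−3·69/214=2361/214; d'=(8−3·-220/107)/(2361/214)=3032/2361
back: M4=3032/2361
back: M3=-220/107−69/214·3032/2361=-1944/787
back: M2=174/23−8/23·-1944/787=6630/787
back: M1=-27/2−1/4·6630/787=-12282/787
M: M0=0, M1=-12282/787, M2=6630/787, M3=-1944/787, M4=3032/2361, M5=0
seg 0: a=-5, c=M0/2=0, d=(M1−M0)/(6·1)=-2047/787, b=Δ0−h0·(2M0+M1)/6=5982/787
seg 1: a=0, c=M1/2=-6141/787, d=(M2−M1)/(6·1)=3152/787, b=Δ1−h1·(2M1+M2)/6=-159/787
seg 2: a=-4, c=M2/2=3315/787, d=(M3−M2)/(6·2)=-1429/1574, b=Δ2−h2·(2M2+M3)/6=-2985/787
seg 3: a=-2, c=M3/2=-972/787, d=(M4−M3)/(6·3)=4432/21249, b=Δ3−h3·(2M3+M4)/6=1701/787
seg 4: a=-1, c=M4/2=1516/2361, d=(M5−M4)/(6·3)=-1516/21249, b=Δ4−h4·(2M4+M5)/6=301/787
t_q=7/4 → seg 1, τ=3/4; S=0+-159/787·τ+-6141/787·τ²+3152/787·τ³=-35901/12592

  seg 0: a=-5 b=5982/787 c=0 d=-2047/787
  seg 1: a=0 b=-159/787 c=-6141/787 d=3152/787
  seg 2: a=-4 b=-2985/787 c=3315/787 d=-1429/1574
  seg 3: a=-2 b=1701/787 c=-972/787 d=4432/21249
  seg 4: a=-1 b=301/787 c=1516/2361 d=-1516/21249
S(7/4) = -35901/12592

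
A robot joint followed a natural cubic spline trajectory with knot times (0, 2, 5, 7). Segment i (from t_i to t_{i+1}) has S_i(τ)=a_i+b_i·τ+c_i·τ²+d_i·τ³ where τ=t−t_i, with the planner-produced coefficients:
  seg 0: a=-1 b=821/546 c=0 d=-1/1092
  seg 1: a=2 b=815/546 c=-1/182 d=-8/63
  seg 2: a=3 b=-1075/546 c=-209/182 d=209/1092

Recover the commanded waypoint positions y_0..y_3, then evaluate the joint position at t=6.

y_0 = S_0(0) = a_0 = -1
y_1 = S_1(0) = a_1 = 2
y_2 = S_2(0) = a_2 = 3
y_3 = S_2(2) = -4
t_q=6 is in segment 2 (τ=1); S_2(τ)=27/364

y_0=-1 y_1=2 y_2=3 y_3=-4
S(6) = 27/364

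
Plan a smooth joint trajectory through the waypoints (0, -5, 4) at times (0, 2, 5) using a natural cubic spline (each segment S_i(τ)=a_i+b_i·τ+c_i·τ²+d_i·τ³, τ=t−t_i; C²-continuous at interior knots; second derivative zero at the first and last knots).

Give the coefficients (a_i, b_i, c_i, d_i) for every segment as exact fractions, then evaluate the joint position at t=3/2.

Δ: Δ0=-5/2, Δ1=3
row 1: diag=10, rhs=33; c'=3/10, d'=33/10
back: M1=33/10
M: M0=0, M1=33/10, M2=0
seg 0: a=0, c=M0/2=0, d=(M1−M0)/(6·2)=11/40, b=Δ0−h0·(2M0+M1)/6=-18/5
seg 1: a=-5, c=M1/2=33/20, d=(M2−M1)/(6·3)=-11/60, b=Δ1−h1·(2M1+M2)/6=-3/10
t_q=3/2 → seg 0, τ=3/2; S=0+-18/5·τ+0·τ²+11/40·τ³=-1431/320

  seg 0: a=0 b=-18/5 c=0 d=11/40
  seg 1: a=-5 b=-3/10 c=33/20 d=-11/60
S(3/2) = -1431/320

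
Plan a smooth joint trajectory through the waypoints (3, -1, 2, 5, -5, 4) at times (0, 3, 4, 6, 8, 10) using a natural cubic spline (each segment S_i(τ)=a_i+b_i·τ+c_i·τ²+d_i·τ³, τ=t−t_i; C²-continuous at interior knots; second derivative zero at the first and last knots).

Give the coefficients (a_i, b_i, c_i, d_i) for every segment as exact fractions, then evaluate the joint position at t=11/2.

  seg 0: a=3 b=-5645/1923 c=0 d=1027/5769
  seg 1: a=-1 b=3598/1923 c=1027/641 d=-910/1923
  seg 2: a=2 b=7030/1923 c=117/641 d=-9695/15384
  seg 3: a=5 b=-12217/3846 c=-9227/2564 d=5167/3846
  seg 4: a=-5 b=-5575/3846 c=11441/2564 d=-11441/15384
S(11/2) = 236601/41024

Δ: Δ0=-4/3, Δ1=3, Δ2=3/2, Δ3=-5, Δ4=9/2
row 1: diag=8, rhs=26; c'=1/8, d'=13/4
row 2: denom=6−1·1/8=47/8; d'=(-9−1·13/4)/(47/8)=-98/47
row 3: denom=8−2·16/47=344/47; d'=(-39−2·-98/47)/(344/47)=-1637/344
row 4: denom=8−2·47/172=641/86; d'=(57−2·-1637/344)/(641/86)=11441/1282
back: M4=11441/1282
back: M3=-1637/344−47/172·11441/1282=-9227/1282
back: M2=-98/47−16/47·-9227/1282=234/641
back: M1=13/4−1/8·234/641=2054/641
M: M0=0, M1=2054/641, M2=234/641, M3=-9227/1282, M4=11441/1282, M5=0
seg 0: a=3, c=M0/2=0, d=(M1−M0)/(6·3)=1027/5769, b=Δ0−h0·(2M0+M1)/6=-5645/1923
seg 1: a=-1, c=M1/2=1027/641, d=(M2−M1)/(6·1)=-910/1923, b=Δ1−h1·(2M1+M2)/6=3598/1923
seg 2: a=2, c=M2/2=117/641, d=(M3−M2)/(6·2)=-9695/15384, b=Δ2−h2·(2M2+M3)/6=7030/1923
seg 3: a=5, c=M3/2=-9227/2564, d=(M4−M3)/(6·2)=5167/3846, b=Δ3−h3·(2M3+M4)/6=-12217/3846
seg 4: a=-5, c=M4/2=11441/2564, d=(M5−M4)/(6·2)=-11441/15384, b=Δ4−h4·(2M4+M5)/6=-5575/3846
t_q=11/2 → seg 2, τ=3/2; S=2+7030/1923·τ+117/641·τ²+-9695/15384·τ³=236601/41024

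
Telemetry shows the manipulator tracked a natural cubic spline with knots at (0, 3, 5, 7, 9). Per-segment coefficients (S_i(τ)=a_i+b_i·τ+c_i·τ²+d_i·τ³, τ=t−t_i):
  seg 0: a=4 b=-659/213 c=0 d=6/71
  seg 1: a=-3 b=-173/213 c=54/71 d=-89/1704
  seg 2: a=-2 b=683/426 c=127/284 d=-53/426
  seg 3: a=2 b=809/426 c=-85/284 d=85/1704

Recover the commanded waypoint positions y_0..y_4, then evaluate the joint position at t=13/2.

y_0=4 y_1=-3 y_2=-2 y_3=2 y_4=5
S(13/2) = 563/568

y_0 = S_0(0) = a_0 = 4
y_1 = S_1(0) = a_1 = -3
y_2 = S_2(0) = a_2 = -2
y_3 = S_3(0) = a_3 = 2
y_4 = S_3(2) = 5
t_q=13/2 is in segment 2 (τ=3/2); S_2(τ)=563/568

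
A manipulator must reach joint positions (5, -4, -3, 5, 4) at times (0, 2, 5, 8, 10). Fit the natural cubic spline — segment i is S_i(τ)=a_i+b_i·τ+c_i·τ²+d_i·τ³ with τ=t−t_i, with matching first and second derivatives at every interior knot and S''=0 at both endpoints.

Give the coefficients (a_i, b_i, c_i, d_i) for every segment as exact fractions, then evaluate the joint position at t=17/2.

Δ: Δ0=-9/2, Δ1=1/3, Δ2=8/3, Δ3=-1/2
row 1: diag=10, rhs=29; c'=3/10, d'=29/10
row 2: denom=12−3·3/10=111/10; d'=(14−3·29/10)/(111/10)=53/111
row 3: denom=10−3·10/37=340/37; d'=(-19−3·53/111)/(340/37)=-189/85
back: M3=-189/85
back: M2=53/111−10/37·-189/85=55/51
back: M1=29/10−3/10·55/51=219/85
M: M0=0, M1=219/85, M2=55/51, M3=-189/85, M4=0
seg 0: a=5, c=M0/2=0, d=(M1−M0)/(6·2)=73/340, b=Δ0−h0·(2M0+M1)/6=-911/170
seg 1: a=-4, c=M1/2=219/170, d=(M2−M1)/(6·3)=-191/2295, b=Δ1−h1·(2M1+M2)/6=-473/170
seg 2: a=-3, c=M2/2=55/102, d=(M3−M2)/(6·3)=-421/2295, b=Δ2−h2·(2M2+M3)/6=27/10
seg 3: a=5, c=M3/2=-189/170, d=(M4−M3)/(6·2)=63/340, b=Δ3−h3·(2M3+M4)/6=167/170
t_q=17/2 → seg 3, τ=1/2; S=5+167/170·τ+-189/170·τ²+63/340·τ³=14243/2720

  seg 0: a=5 b=-911/170 c=0 d=73/340
  seg 1: a=-4 b=-473/170 c=219/170 d=-191/2295
  seg 2: a=-3 b=27/10 c=55/102 d=-421/2295
  seg 3: a=5 b=167/170 c=-189/170 d=63/340
S(17/2) = 14243/2720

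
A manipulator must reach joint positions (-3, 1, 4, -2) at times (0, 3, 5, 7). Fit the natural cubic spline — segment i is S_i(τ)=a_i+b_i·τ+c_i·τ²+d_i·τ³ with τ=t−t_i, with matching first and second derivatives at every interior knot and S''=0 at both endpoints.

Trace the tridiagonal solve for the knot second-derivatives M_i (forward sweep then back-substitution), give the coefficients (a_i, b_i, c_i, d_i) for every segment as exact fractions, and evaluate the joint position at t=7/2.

  seg 0: a=-3 b=211/228 c=0 d=31/684
  seg 1: a=1 b=245/114 c=31/76 d=-167/456
  seg 2: a=4 b=-35/57 c=-34/19 d=17/57
S(7/2) = 2591/1216

Δ: Δ0=4/3, Δ1=3/2, Δ2=-3
row 1: diag=10, rhs=1; c'=1/5, d'=1/10
row 2: denom=8−2·1/5=38/5; d'=(-27−2·1/10)/(38/5)=-68/19
back: M2=-68/19
back: M1=1/10−1/5·-68/19=31/38
M: M0=0, M1=31/38, M2=-68/19, M3=0
seg 0: a=-3, c=M0/2=0, d=(M1−M0)/(6·3)=31/684, b=Δ0−h0·(2M0+M1)/6=211/228
seg 1: a=1, c=M1/2=31/76, d=(M2−M1)/(6·2)=-167/456, b=Δ1−h1·(2M1+M2)/6=245/114
seg 2: a=4, c=M2/2=-34/19, d=(M3−M2)/(6·2)=17/57, b=Δ2−h2·(2M2+M3)/6=-35/57
t_q=7/2 → seg 1, τ=1/2; S=1+245/114·τ+31/76·τ²+-167/456·τ³=2591/1216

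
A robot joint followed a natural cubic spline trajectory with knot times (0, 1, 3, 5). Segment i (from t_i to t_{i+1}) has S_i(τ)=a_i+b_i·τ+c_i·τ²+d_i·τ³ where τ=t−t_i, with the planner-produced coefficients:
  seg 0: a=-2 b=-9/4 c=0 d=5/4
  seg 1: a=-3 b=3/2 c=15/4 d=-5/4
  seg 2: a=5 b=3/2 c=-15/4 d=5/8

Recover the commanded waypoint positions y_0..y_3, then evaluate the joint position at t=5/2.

y_0 = S_0(0) = a_0 = -2
y_1 = S_1(0) = a_1 = -3
y_2 = S_2(0) = a_2 = 5
y_3 = S_2(2) = -2
t_q=5/2 is in segment 1 (τ=3/2); S_1(τ)=111/32

y_0=-2 y_1=-3 y_2=5 y_3=-2
S(5/2) = 111/32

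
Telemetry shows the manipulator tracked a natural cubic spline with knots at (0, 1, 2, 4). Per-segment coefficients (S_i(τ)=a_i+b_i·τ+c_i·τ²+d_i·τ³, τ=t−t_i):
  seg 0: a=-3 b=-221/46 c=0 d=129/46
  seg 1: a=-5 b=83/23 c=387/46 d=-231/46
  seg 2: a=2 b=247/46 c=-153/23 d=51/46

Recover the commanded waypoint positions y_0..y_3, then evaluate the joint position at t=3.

y_0=-3 y_1=-5 y_2=2 y_3=-5
S(3) = 42/23

y_0 = S_0(0) = a_0 = -3
y_1 = S_1(0) = a_1 = -5
y_2 = S_2(0) = a_2 = 2
y_3 = S_2(2) = -5
t_q=3 is in segment 2 (τ=1); S_2(τ)=42/23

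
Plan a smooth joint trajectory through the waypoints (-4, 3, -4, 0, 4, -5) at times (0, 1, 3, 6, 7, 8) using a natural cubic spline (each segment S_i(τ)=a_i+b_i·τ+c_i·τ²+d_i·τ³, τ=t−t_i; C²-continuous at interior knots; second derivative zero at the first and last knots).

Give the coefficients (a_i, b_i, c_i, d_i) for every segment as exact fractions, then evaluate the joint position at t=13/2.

Δ: Δ0=7, Δ1=-7/2, Δ2=4/3, Δ3=4, Δ4=-9
row 1: diag=6, rhs=-63; c'=1/3, d'=-21/2
row 2: denom=10−2·1/3=28/3; d'=(29−2·-21/2)/(28/3)=75/14
row 3: denom=8−3·9/28=197/28; d'=(16−3·75/14)/(197/28)=-2/197
row 4: denom=4−1·28/197=760/197; d'=(-78−1·-2/197)/(760/197)=-3841/190
back: M4=-3841/190
back: M3=-2/197−28/197·-3841/190=272/95
back: M2=75/14−9/28·272/95=843/190
back: M1=-21/2−1/3·843/190=-1138/95
M: M0=0, M1=-1138/95, M2=843/190, M3=272/95, M4=-3841/190, M5=0
seg 0: a=-4, c=M0/2=0, d=(M1−M0)/(6·1)=-569/285, b=Δ0−h0·(2M0+M1)/6=2564/285
seg 1: a=3, c=M1/2=-569/95, d=(M2−M1)/(6·2)=3119/2280, b=Δ1−h1·(2M1+M2)/6=857/285
seg 2: a=-4, c=M2/2=843/380, d=(M3−M2)/(6·3)=-299/3420, b=Δ2−h2·(2M2+M3)/6=-517/114
seg 3: a=0, c=M3/2=136/95, d=(M4−M3)/(6·1)=-877/228, b=Δ3−h3·(2M3+M4)/6=7313/1140
seg 4: a=4, c=M4/2=-3841/380, d=(M5−M4)/(6·1)=3841/1140, b=Δ4−h4·(2M4+M5)/6=-1289/570
t_q=13/2 → seg 3, τ=1/2; S=0+7313/1140·τ+136/95·τ²+-877/228·τ³=9377/3040

  seg 0: a=-4 b=2564/285 c=0 d=-569/285
  seg 1: a=3 b=857/285 c=-569/95 d=3119/2280
  seg 2: a=-4 b=-517/114 c=843/380 d=-299/3420
  seg 3: a=0 b=7313/1140 c=136/95 d=-877/228
  seg 4: a=4 b=-1289/570 c=-3841/380 d=3841/1140
S(13/2) = 9377/3040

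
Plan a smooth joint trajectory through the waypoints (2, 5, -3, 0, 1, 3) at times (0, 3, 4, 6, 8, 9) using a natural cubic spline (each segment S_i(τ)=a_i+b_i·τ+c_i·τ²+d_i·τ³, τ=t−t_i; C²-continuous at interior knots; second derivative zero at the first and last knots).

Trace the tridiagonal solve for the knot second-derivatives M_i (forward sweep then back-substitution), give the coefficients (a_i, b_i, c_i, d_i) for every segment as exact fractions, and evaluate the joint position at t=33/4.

Δ: Δ0=1, Δ1=-8, Δ2=3/2, Δ3=1/2, Δ4=2
row 1: diag=8, rhs=-54; c'=1/8, d'=-27/4
row 2: denom=6−1·1/8=47/8; d'=(57−1·-27/4)/(47/8)=510/47
row 3: denom=8−2·16/47=344/47; d'=(-6−2·510/47)/(344/47)=-651/172
row 4: denom=6−2·47/172=469/86; d'=(9−2·-651/172)/(469/86)=1425/469
back: M4=1425/469
back: M3=-651/172−47/172·1425/469=-4329/938
back: M2=510/47−16/47·-4329/938=5826/469
back: M1=-27/4−1/8·5826/469=-3894/469
M: M0=0, M1=-3894/469, M2=5826/469, M3=-4329/938, M4=1425/469, M5=0
seg 0: a=2, c=M0/2=0, d=(M1−M0)/(6·3)=-649/1407, b=Δ0−h0·(2M0+M1)/6=2416/469
seg 1: a=5, c=M1/2=-1947/469, d=(M2−M1)/(6·1)=1620/469, b=Δ1−h1·(2M1+M2)/6=-3425/469
seg 2: a=-3, c=M2/2=2913/469, d=(M3−M2)/(6·2)=-761/536, b=Δ2−h2·(2M2+M3)/6=-2459/469
seg 3: a=0, c=M3/2=-4329/1876, d=(M4−M3)/(6·2)=2393/3752, b=Δ3−h3·(2M3+M4)/6=2405/938
seg 4: a=1, c=M4/2=1425/938, d=(M5−M4)/(6·1)=-475/938, b=Δ4−h4·(2M4+M5)/6=463/469
t_q=33/4 → seg 4, τ=1/4; S=1+463/469·τ+1425/938·τ²+-475/938·τ³=11439/8576

  seg 0: a=2 b=2416/469 c=0 d=-649/1407
  seg 1: a=5 b=-3425/469 c=-1947/469 d=1620/469
  seg 2: a=-3 b=-2459/469 c=2913/469 d=-761/536
  seg 3: a=0 b=2405/938 c=-4329/1876 d=2393/3752
  seg 4: a=1 b=463/469 c=1425/938 d=-475/938
S(33/4) = 11439/8576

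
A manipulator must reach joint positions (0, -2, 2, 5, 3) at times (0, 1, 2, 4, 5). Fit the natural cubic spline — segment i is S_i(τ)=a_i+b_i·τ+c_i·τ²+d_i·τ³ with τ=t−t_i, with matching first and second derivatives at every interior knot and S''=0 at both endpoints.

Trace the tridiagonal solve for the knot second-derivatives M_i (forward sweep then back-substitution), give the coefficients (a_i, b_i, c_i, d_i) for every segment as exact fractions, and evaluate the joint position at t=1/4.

Δ: Δ0=-2, Δ1=4, Δ2=3/2, Δ3=-2
row 1: diag=4, rhs=36; c'=1/4, d'=9
row 2: denom=6−1·1/4=23/4; d'=(-15−1·9)/(23/4)=-96/23
row 3: denom=6−2·8/23=122/23; d'=(-21−2·-96/23)/(122/23)=-291/122
back: M3=-291/122
back: M2=-96/23−8/23·-291/122=-204/61
back: M1=9−1/4·-204/61=600/61
M: M0=0, M1=600/61, M2=-204/61, M3=-291/122, M4=0
seg 0: a=0, c=M0/2=0, d=(M1−M0)/(6·1)=100/61, b=Δ0−h0·(2M0+M1)/6=-222/61
seg 1: a=-2, c=M1/2=300/61, d=(M2−M1)/(6·1)=-134/61, b=Δ1−h1·(2M1+M2)/6=78/61
seg 2: a=2, c=M2/2=-102/61, d=(M3−M2)/(6·2)=39/488, b=Δ2−h2·(2M2+M3)/6=276/61
seg 3: a=5, c=M3/2=-291/244, d=(M4−M3)/(6·1)=97/244, b=Δ3−h3·(2M3+M4)/6=-147/122
t_q=1/4 → seg 0, τ=1/4; S=0+-222/61·τ+0·τ²+100/61·τ³=-863/976

  seg 0: a=0 b=-222/61 c=0 d=100/61
  seg 1: a=-2 b=78/61 c=300/61 d=-134/61
  seg 2: a=2 b=276/61 c=-102/61 d=39/488
  seg 3: a=5 b=-147/122 c=-291/244 d=97/244
S(1/4) = -863/976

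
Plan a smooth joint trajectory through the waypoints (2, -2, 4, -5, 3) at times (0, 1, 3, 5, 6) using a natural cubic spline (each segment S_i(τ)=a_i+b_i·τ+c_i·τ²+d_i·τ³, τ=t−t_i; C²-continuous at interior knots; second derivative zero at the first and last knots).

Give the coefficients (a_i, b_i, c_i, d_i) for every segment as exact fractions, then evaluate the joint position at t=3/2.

Δ: Δ0=-4, Δ1=3, Δ2=-9/2, Δ3=8
row 1: diag=6, rhs=42; c'=1/3, d'=7
row 2: denom=8−2·1/3=22/3; d'=(-45−2·7)/(22/3)=-177/22
row 3: denom=6−2·3/11=60/11; d'=(75−2·-177/22)/(60/11)=167/10
back: M3=167/10
back: M2=-177/22−3/11·167/10=-63/5
back: M1=7−1/3·-63/5=56/5
M: M0=0, M1=56/5, M2=-63/5, M3=167/10, M4=0
seg 0: a=2, c=M0/2=0, d=(M1−M0)/(6·1)=28/15, b=Δ0−h0·(2M0+M1)/6=-88/15
seg 1: a=-2, c=M1/2=28/5, d=(M2−M1)/(6·2)=-119/60, b=Δ1−h1·(2M1+M2)/6=-4/15
seg 2: a=4, c=M2/2=-63/10, d=(M3−M2)/(6·2)=293/120, b=Δ2−h2·(2M2+M3)/6=-5/3
seg 3: a=-5, c=M3/2=167/20, d=(M4−M3)/(6·1)=-167/60, b=Δ3−h3·(2M3+M4)/6=73/30
t_q=3/2 → seg 1, τ=1/2; S=-2+-4/15·τ+28/5·τ²+-119/60·τ³=-157/160

  seg 0: a=2 b=-88/15 c=0 d=28/15
  seg 1: a=-2 b=-4/15 c=28/5 d=-119/60
  seg 2: a=4 b=-5/3 c=-63/10 d=293/120
  seg 3: a=-5 b=73/30 c=167/20 d=-167/60
S(3/2) = -157/160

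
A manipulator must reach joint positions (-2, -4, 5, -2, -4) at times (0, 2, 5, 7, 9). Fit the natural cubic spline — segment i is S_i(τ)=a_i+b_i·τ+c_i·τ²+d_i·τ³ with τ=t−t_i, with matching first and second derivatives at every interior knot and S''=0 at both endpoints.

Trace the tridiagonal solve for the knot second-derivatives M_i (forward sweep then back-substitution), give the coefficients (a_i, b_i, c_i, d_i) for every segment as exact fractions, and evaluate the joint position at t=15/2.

Δ: Δ0=-1, Δ1=3, Δ2=-7/2, Δ3=-1
row 1: diag=10, rhs=24; c'=3/10, d'=12/5
row 2: denom=10−3·3/10=91/10; d'=(-39−3·12/5)/(91/10)=-66/13
row 3: denom=8−2·20/91=688/91; d'=(15−2·-66/13)/(688/91)=2289/688
back: M3=2289/688
back: M2=-66/13−20/91·2289/688=-999/172
back: M1=12/5−3/10·-999/172=1425/344
M: M0=0, M1=1425/344, M2=-999/172, M3=2289/688, M4=0
seg 0: a=-2, c=M0/2=0, d=(M1−M0)/(6·2)=475/1376, b=Δ0−h0·(2M0+M1)/6=-819/344
seg 1: a=-4, c=M1/2=1425/688, d=(M2−M1)/(6·3)=-1141/2064, b=Δ1−h1·(2M1+M2)/6=303/172
seg 2: a=5, c=M2/2=-999/344, d=(M3−M2)/(6·2)=2095/2752, b=Δ2−h2·(2M2+M3)/6=-507/688
seg 3: a=-2, c=M3/2=2289/1376, d=(M4−M3)/(6·2)=-763/2752, b=Δ3−h3·(2M3+M4)/6=-1107/344
t_q=15/2 → seg 3, τ=1/2; S=-2+-1107/344·τ+2289/1376·τ²+-763/2752·τ³=-71063/22016

  seg 0: a=-2 b=-819/344 c=0 d=475/1376
  seg 1: a=-4 b=303/172 c=1425/688 d=-1141/2064
  seg 2: a=5 b=-507/688 c=-999/344 d=2095/2752
  seg 3: a=-2 b=-1107/344 c=2289/1376 d=-763/2752
S(15/2) = -71063/22016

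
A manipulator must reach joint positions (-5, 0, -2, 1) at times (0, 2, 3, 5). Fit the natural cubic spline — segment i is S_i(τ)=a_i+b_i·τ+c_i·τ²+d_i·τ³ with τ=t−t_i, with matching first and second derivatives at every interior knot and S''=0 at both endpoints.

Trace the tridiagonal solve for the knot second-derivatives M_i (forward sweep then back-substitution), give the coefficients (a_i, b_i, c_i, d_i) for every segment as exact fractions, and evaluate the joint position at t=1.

Δ: Δ0=5/2, Δ1=-2, Δ2=3/2
row 1: diag=6, rhs=-27; c'=1/6, d'=-9/2
row 2: denom=6−1·1/6=35/6; d'=(21−1·-9/2)/(35/6)=153/35
back: M2=153/35
back: M1=-9/2−1/6·153/35=-183/35
M: M0=0, M1=-183/35, M2=153/35, M3=0
seg 0: a=-5, c=M0/2=0, d=(M1−M0)/(6·2)=-61/140, b=Δ0−h0·(2M0+M1)/6=297/70
seg 1: a=0, c=M1/2=-183/70, d=(M2−M1)/(6·1)=8/5, b=Δ1−h1·(2M1+M2)/6=-69/70
seg 2: a=-2, c=M2/2=153/70, d=(M3−M2)/(6·2)=-51/140, b=Δ2−h2·(2M2+M3)/6=-99/70
t_q=1 → seg 0, τ=1; S=-5+297/70·τ+0·τ²+-61/140·τ³=-167/140

  seg 0: a=-5 b=297/70 c=0 d=-61/140
  seg 1: a=0 b=-69/70 c=-183/70 d=8/5
  seg 2: a=-2 b=-99/70 c=153/70 d=-51/140
S(1) = -167/140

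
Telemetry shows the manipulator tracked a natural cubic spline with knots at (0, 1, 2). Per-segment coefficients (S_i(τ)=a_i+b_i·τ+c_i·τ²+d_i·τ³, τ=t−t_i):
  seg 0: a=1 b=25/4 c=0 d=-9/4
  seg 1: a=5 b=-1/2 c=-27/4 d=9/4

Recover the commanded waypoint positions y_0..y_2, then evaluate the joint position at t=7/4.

y_0 = S_0(0) = a_0 = 1
y_1 = S_1(0) = a_1 = 5
y_2 = S_1(1) = 0
t_q=7/4 is in segment 1 (τ=3/4); S_1(τ)=455/256

y_0=1 y_1=5 y_2=0
S(7/4) = 455/256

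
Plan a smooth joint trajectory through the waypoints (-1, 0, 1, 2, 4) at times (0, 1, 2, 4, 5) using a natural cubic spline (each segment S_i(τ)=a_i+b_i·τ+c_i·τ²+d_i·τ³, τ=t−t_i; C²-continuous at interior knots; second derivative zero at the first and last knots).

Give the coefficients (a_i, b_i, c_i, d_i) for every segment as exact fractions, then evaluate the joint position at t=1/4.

  seg 0: a=-1 b=58/61 c=0 d=3/61
  seg 1: a=0 b=67/61 c=9/61 d=-15/61
  seg 2: a=1 b=40/61 c=-36/61 d=125/488
  seg 3: a=2 b=167/122 c=231/244 d=-77/244
S(1/4) = -2973/3904

Δ: Δ0=1, Δ1=1, Δ2=1/2, Δ3=2
row 1: diag=4, rhs=0; c'=1/4, d'=0
row 2: denom=6−1·1/4=23/4; d'=(-3−1·0)/(23/4)=-12/23
row 3: denom=6−2·8/23=122/23; d'=(9−2·-12/23)/(122/23)=231/122
back: M3=231/122
back: M2=-12/23−8/23·231/122=-72/61
back: M1=0−1/4·-72/61=18/61
M: M0=0, M1=18/61, M2=-72/61, M3=231/122, M4=0
seg 0: a=-1, c=M0/2=0, d=(M1−M0)/(6·1)=3/61, b=Δ0−h0·(2M0+M1)/6=58/61
seg 1: a=0, c=M1/2=9/61, d=(M2−M1)/(6·1)=-15/61, b=Δ1−h1·(2M1+M2)/6=67/61
seg 2: a=1, c=M2/2=-36/61, d=(M3−M2)/(6·2)=125/488, b=Δ2−h2·(2M2+M3)/6=40/61
seg 3: a=2, c=M3/2=231/244, d=(M4−M3)/(6·1)=-77/244, b=Δ3−h3·(2M3+M4)/6=167/122
t_q=1/4 → seg 0, τ=1/4; S=-1+58/61·τ+0·τ²+3/61·τ³=-2973/3904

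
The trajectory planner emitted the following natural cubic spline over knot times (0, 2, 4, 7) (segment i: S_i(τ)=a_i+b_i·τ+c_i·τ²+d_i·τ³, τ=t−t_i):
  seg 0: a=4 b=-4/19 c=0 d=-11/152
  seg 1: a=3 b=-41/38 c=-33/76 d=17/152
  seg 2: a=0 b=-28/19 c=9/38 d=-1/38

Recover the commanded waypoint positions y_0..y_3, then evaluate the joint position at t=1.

y_0 = S_0(0) = a_0 = 4
y_1 = S_1(0) = a_1 = 3
y_2 = S_2(0) = a_2 = 0
y_3 = S_2(3) = -3
t_q=1 is in segment 0 (τ=1); S_0(τ)=565/152

y_0=4 y_1=3 y_2=0 y_3=-3
S(1) = 565/152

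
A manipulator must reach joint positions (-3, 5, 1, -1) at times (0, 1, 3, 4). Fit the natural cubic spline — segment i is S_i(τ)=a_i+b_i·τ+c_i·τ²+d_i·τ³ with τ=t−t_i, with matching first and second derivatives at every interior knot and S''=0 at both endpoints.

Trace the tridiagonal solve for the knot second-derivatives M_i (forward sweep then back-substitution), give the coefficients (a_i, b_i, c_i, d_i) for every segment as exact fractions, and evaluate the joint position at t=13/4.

Δ: Δ0=8, Δ1=-2, Δ2=-2
row 1: diag=6, rhs=-60; c'=1/3, d'=-10
row 2: denom=6−2·1/3=16/3; d'=(0−2·-10)/(16/3)=15/4
back: M2=15/4
back: M1=-10−1/3·15/4=-45/4
M: M0=0, M1=-45/4, M2=15/4, M3=0
seg 0: a=-3, c=M0/2=0, d=(M1−M0)/(6·1)=-15/8, b=Δ0−h0·(2M0+M1)/6=79/8
seg 1: a=5, c=M1/2=-45/8, d=(M2−M1)/(6·2)=5/4, b=Δ1−h1·(2M1+M2)/6=17/4
seg 2: a=1, c=M2/2=15/8, d=(M3−M2)/(6·1)=-5/8, b=Δ2−h2·(2M2+M3)/6=-13/4
t_q=13/4 → seg 2, τ=1/4; S=1+-13/4·τ+15/8·τ²+-5/8·τ³=151/512

  seg 0: a=-3 b=79/8 c=0 d=-15/8
  seg 1: a=5 b=17/4 c=-45/8 d=5/4
  seg 2: a=1 b=-13/4 c=15/8 d=-5/8
S(13/4) = 151/512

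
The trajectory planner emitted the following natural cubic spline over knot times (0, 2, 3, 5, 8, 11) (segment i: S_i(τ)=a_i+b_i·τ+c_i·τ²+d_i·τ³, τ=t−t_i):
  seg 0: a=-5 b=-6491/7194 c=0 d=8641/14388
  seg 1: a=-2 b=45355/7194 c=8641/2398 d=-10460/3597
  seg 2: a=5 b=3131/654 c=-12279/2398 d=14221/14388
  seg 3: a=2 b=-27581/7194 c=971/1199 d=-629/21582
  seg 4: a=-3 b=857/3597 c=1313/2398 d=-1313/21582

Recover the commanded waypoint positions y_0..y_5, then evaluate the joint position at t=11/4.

y_0 = S_0(0) = a_0 = -5
y_1 = S_1(0) = a_1 = -2
y_2 = S_2(0) = a_2 = 5
y_3 = S_3(0) = a_3 = 2
y_4 = S_4(0) = a_4 = -3
y_5 = S_4(3) = 1
t_q=11/4 is in segment 1 (τ=3/4); S_1(τ)=135383/38368

y_0=-5 y_1=-2 y_2=5 y_3=2 y_4=-3 y_5=1
S(11/4) = 135383/38368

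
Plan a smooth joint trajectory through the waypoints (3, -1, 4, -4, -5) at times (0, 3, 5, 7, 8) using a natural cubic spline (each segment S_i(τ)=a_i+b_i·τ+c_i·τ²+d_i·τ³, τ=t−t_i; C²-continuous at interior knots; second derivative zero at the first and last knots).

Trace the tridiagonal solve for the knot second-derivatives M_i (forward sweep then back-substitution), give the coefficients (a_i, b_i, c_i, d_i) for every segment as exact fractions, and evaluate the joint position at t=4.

Δ: Δ0=-4/3, Δ1=5/2, Δ2=-4, Δ3=-1
row 1: diag=10, rhs=23; c'=1/5, d'=23/10
row 2: denom=8−2·1/5=38/5; d'=(-39−2·23/10)/(38/5)=-109/19
row 3: denom=6−2·5/19=104/19; d'=(18−2·-109/19)/(104/19)=70/13
back: M3=70/13
back: M2=-109/19−5/19·70/13=-93/13
back: M1=23/10−1/5·-93/13=97/26
M: M0=0, M1=97/26, M2=-93/13, M3=70/13, M4=0
seg 0: a=3, c=M0/2=0, d=(M1−M0)/(6·3)=97/468, b=Δ0−h0·(2M0+M1)/6=-499/156
seg 1: a=-1, c=M1/2=97/52, d=(M2−M1)/(6·2)=-283/312, b=Δ1−h1·(2M1+M2)/6=187/78
seg 2: a=4, c=M2/2=-93/26, d=(M3−M2)/(6·2)=163/156, b=Δ2−h2·(2M2+M3)/6=-40/39
seg 3: a=-4, c=M3/2=35/13, d=(M4−M3)/(6·1)=-35/39, b=Δ3−h3·(2M3+M4)/6=-109/39
t_q=4 → seg 1, τ=1; S=-1+187/78·τ+97/52·τ²+-283/312·τ³=245/104

  seg 0: a=3 b=-499/156 c=0 d=97/468
  seg 1: a=-1 b=187/78 c=97/52 d=-283/312
  seg 2: a=4 b=-40/39 c=-93/26 d=163/156
  seg 3: a=-4 b=-109/39 c=35/13 d=-35/39
S(4) = 245/104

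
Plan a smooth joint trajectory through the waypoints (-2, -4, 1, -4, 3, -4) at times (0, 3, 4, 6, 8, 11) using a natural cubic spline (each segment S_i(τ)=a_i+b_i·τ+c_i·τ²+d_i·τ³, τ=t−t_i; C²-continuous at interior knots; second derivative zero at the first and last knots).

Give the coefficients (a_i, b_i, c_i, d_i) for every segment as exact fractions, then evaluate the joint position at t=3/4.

Δ: Δ0=-2/3, Δ1=5, Δ2=-5/2, Δ3=7/2, Δ4=-7/3
row 1: diag=8, rhs=34; c'=1/8, d'=17/4
row 2: denom=6−1·1/8=47/8; d'=(-45−1·17/4)/(47/8)=-394/47
row 3: denom=8−2·16/47=344/47; d'=(36−2·-394/47)/(344/47)=310/43
row 4: denom=10−2·47/172=813/86; d'=(-35−2·310/43)/(813/86)=-4250/813
back: M4=-4250/813
back: M3=310/43−47/172·-4250/813=14045/1626
back: M2=-394/47−16/47·14045/1626=-9206/813
back: M1=17/4−1/8·-9206/813=4606/813
M: M0=0, M1=4606/813, M2=-9206/813, M3=14045/1626, M4=-4250/813, M5=0
seg 0: a=-2, c=M0/2=0, d=(M1−M0)/(6·3)=2303/7317, b=Δ0−h0·(2M0+M1)/6=-2845/813
seg 1: a=-4, c=M1/2=2303/813, d=(M2−M1)/(6·1)=-2302/813, b=Δ1−h1·(2M1+M2)/6=4064/813
seg 2: a=1, c=M2/2=-4603/813, d=(M3−M2)/(6·2)=10819/6504, b=Δ2−h2·(2M2+M3)/6=588/271
seg 3: a=-4, c=M3/2=14045/3252, d=(M4−M3)/(6·2)=-2505/2168, b=Δ3−h3·(2M3+M4)/6=-839/1626
seg 4: a=3, c=M4/2=-2125/813, d=(M5−M4)/(6·3)=2125/7317, b=Δ4−h4·(2M4+M5)/6=2353/813
t_q=3/4 → seg 0, τ=3/4; S=-2+-2845/813·τ+0·τ²+2303/7317·τ³=-77905/17344

  seg 0: a=-2 b=-2845/813 c=0 d=2303/7317
  seg 1: a=-4 b=4064/813 c=2303/813 d=-2302/813
  seg 2: a=1 b=588/271 c=-4603/813 d=10819/6504
  seg 3: a=-4 b=-839/1626 c=14045/3252 d=-2505/2168
  seg 4: a=3 b=2353/813 c=-2125/813 d=2125/7317
S(3/4) = -77905/17344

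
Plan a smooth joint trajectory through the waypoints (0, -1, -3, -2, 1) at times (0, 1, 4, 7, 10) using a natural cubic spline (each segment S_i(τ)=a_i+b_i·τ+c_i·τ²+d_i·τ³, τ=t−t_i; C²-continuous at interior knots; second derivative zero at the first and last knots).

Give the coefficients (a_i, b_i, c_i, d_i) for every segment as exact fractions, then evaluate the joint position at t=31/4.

  seg 0: a=0 b=-329/324 c=0 d=5/324
  seg 1: a=-1 b=-157/162 c=5/108 d=53/2916
  seg 2: a=-3 b=-65/324 c=17/81 d=-31/2916
  seg 3: a=-2 b=125/162 c=37/324 d=-37/2916
S(31/4) = -3139/2304

Δ: Δ0=-1, Δ1=-2/3, Δ2=1/3, Δ3=1
row 1: diag=8, rhs=2; c'=3/8, d'=1/4
row 2: denom=12−3·3/8=87/8; d'=(6−3·1/4)/(87/8)=14/29
row 3: denom=12−3·8/29=324/29; d'=(4−3·14/29)/(324/29)=37/162
back: M3=37/162
back: M2=14/29−8/29·37/162=34/81
back: M1=1/4−3/8·34/81=5/54
M: M0=0, M1=5/54, M2=34/81, M3=37/162, M4=0
seg 0: a=0, c=M0/2=0, d=(M1−M0)/(6·1)=5/324, b=Δ0−h0·(2M0+M1)/6=-329/324
seg 1: a=-1, c=M1/2=5/108, d=(M2−M1)/(6·3)=53/2916, b=Δ1−h1·(2M1+M2)/6=-157/162
seg 2: a=-3, c=M2/2=17/81, d=(M3−M2)/(6·3)=-31/2916, b=Δ2−h2·(2M2+M3)/6=-65/324
seg 3: a=-2, c=M3/2=37/324, d=(M4−M3)/(6·3)=-37/2916, b=Δ3−h3·(2M3+M4)/6=125/162
t_q=31/4 → seg 3, τ=3/4; S=-2+125/162·τ+37/324·τ²+-37/2916·τ³=-3139/2304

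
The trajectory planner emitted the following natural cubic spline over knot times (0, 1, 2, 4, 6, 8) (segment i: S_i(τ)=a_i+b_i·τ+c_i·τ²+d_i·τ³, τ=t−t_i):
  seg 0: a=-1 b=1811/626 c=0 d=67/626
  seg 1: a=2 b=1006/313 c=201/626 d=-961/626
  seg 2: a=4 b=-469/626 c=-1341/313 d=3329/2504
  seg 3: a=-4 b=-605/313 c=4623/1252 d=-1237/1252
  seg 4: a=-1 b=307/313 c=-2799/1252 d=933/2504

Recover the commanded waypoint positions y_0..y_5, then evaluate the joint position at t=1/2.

y_0 = S_0(0) = a_0 = -1
y_1 = S_1(0) = a_1 = 2
y_2 = S_2(0) = a_2 = 4
y_3 = S_3(0) = a_3 = -4
y_4 = S_4(0) = a_4 = -1
y_5 = S_4(2) = -5
t_q=1/2 is in segment 0 (τ=1/2); S_0(τ)=2303/5008

y_0=-1 y_1=2 y_2=4 y_3=-4 y_4=-1 y_5=-5
S(1/2) = 2303/5008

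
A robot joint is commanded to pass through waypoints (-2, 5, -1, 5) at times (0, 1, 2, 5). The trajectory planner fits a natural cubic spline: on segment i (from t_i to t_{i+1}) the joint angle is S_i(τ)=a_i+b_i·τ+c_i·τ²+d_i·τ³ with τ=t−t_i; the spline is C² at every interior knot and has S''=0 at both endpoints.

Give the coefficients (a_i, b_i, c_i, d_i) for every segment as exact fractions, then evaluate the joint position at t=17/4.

  seg 0: a=-2 b=329/31 c=0 d=-112/31
  seg 1: a=5 b=-7/31 c=-336/31 d=157/31
  seg 2: a=-1 b=-208/31 c=135/31 d=-15/31
S(17/4) = 869/1984

Δ: Δ0=7, Δ1=-6, Δ2=2
row 1: diag=4, rhs=-78; c'=1/4, d'=-39/2
row 2: denom=8−1·1/4=31/4; d'=(48−1·-39/2)/(31/4)=270/31
back: M2=270/31
back: M1=-39/2−1/4·270/31=-672/31
M: M0=0, M1=-672/31, M2=270/31, M3=0
seg 0: a=-2, c=M0/2=0, d=(M1−M0)/(6·1)=-112/31, b=Δ0−h0·(2M0+M1)/6=329/31
seg 1: a=5, c=M1/2=-336/31, d=(M2−M1)/(6·1)=157/31, b=Δ1−h1·(2M1+M2)/6=-7/31
seg 2: a=-1, c=M2/2=135/31, d=(M3−M2)/(6·3)=-15/31, b=Δ2−h2·(2M2+M3)/6=-208/31
t_q=17/4 → seg 2, τ=9/4; S=-1+-208/31·τ+135/31·τ²+-15/31·τ³=869/1984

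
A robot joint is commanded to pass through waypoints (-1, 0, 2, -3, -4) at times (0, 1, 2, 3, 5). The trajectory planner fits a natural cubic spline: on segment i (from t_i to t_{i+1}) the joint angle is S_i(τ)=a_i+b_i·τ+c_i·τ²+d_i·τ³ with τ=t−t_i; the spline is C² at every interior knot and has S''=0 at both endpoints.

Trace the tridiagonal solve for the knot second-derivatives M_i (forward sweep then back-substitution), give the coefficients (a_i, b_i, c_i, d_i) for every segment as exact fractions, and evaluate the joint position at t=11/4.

Δ: Δ0=1, Δ1=2, Δ2=-5, Δ3=-1/2
row 1: diag=4, rhs=6; c'=1/4, d'=3/2
row 2: denom=4−1·1/4=15/4; d'=(-42−1·3/2)/(15/4)=-58/5
row 3: denom=6−1·4/15=86/15; d'=(27−1·-58/5)/(86/15)=579/86
back: M3=579/86
back: M2=-58/5−4/15·579/86=-576/43
back: M1=3/2−1/4·-576/43=417/86
M: M0=0, M1=417/86, M2=-576/43, M3=579/86, M4=0
seg 0: a=-1, c=M0/2=0, d=(M1−M0)/(6·1)=139/172, b=Δ0−h0·(2M0+M1)/6=33/172
seg 1: a=0, c=M1/2=417/172, d=(M2−M1)/(6·1)=-523/172, b=Δ1−h1·(2M1+M2)/6=225/86
seg 2: a=2, c=M2/2=-288/43, d=(M3−M2)/(6·1)=577/172, b=Δ2−h2·(2M2+M3)/6=-285/172
seg 3: a=-3, c=M3/2=579/172, d=(M4−M3)/(6·2)=-193/344, b=Δ3−h3·(2M3+M4)/6=-429/86
t_q=11/4 → seg 2, τ=3/4; S=2+-285/172·τ+-288/43·τ²+577/172·τ³=-17557/11008

  seg 0: a=-1 b=33/172 c=0 d=139/172
  seg 1: a=0 b=225/86 c=417/172 d=-523/172
  seg 2: a=2 b=-285/172 c=-288/43 d=577/172
  seg 3: a=-3 b=-429/86 c=579/172 d=-193/344
S(11/4) = -17557/11008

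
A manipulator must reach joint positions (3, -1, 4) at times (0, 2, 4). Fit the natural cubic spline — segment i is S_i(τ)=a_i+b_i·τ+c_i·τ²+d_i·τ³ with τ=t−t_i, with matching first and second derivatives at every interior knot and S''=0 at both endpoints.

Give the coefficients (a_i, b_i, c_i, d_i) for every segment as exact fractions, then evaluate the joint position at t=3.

Δ: Δ0=-2, Δ1=5/2
row 1: diag=8, rhs=27; c'=1/4, d'=27/8
back: M1=27/8
M: M0=0, M1=27/8, M2=0
seg 0: a=3, c=M0/2=0, d=(M1−M0)/(6·2)=9/32, b=Δ0−h0·(2M0+M1)/6=-25/8
seg 1: a=-1, c=M1/2=27/16, d=(M2−M1)/(6·2)=-9/32, b=Δ1−h1·(2M1+M2)/6=1/4
t_q=3 → seg 1, τ=1; S=-1+1/4·τ+27/16·τ²+-9/32·τ³=21/32

  seg 0: a=3 b=-25/8 c=0 d=9/32
  seg 1: a=-1 b=1/4 c=27/16 d=-9/32
S(3) = 21/32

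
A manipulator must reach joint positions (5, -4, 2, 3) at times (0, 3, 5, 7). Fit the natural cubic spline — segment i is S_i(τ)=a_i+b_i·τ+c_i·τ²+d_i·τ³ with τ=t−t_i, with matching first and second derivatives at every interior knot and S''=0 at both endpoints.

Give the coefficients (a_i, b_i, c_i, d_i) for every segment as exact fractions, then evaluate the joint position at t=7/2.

  seg 0: a=5 b=-387/76 c=0 d=53/228
  seg 1: a=-4 b=45/38 c=159/76 d=-45/76
  seg 2: a=2 b=93/38 c=-111/76 d=37/152
S(7/2) = -1799/608

Δ: Δ0=-3, Δ1=3, Δ2=1/2
row 1: diag=10, rhs=36; c'=1/5, d'=18/5
row 2: denom=8−2·1/5=38/5; d'=(-15−2·18/5)/(38/5)=-111/38
back: M2=-111/38
back: M1=18/5−1/5·-111/38=159/38
M: M0=0, M1=159/38, M2=-111/38, M3=0
seg 0: a=5, c=M0/2=0, d=(M1−M0)/(6·3)=53/228, b=Δ0−h0·(2M0+M1)/6=-387/76
seg 1: a=-4, c=M1/2=159/76, d=(M2−M1)/(6·2)=-45/76, b=Δ1−h1·(2M1+M2)/6=45/38
seg 2: a=2, c=M2/2=-111/76, d=(M3−M2)/(6·2)=37/152, b=Δ2−h2·(2M2+M3)/6=93/38
t_q=7/2 → seg 1, τ=1/2; S=-4+45/38·τ+159/76·τ²+-45/76·τ³=-1799/608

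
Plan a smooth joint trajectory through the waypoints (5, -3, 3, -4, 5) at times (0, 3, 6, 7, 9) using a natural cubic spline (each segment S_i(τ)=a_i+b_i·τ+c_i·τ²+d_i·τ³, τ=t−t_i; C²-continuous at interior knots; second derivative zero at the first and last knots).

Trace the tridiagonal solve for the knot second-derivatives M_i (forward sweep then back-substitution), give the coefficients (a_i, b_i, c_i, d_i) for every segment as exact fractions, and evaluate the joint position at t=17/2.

Δ: Δ0=-8/3, Δ1=2, Δ2=-7, Δ3=9/2
row 1: diag=12, rhs=28; c'=1/4, d'=7/3
row 2: denom=8−3·1/4=29/4; d'=(-54−3·7/3)/(29/4)=-244/29
row 3: denom=6−1·4/29=170/29; d'=(69−1·-244/29)/(170/29)=449/34
back: M3=449/34
back: M2=-244/29−4/29·449/34=-174/17
back: M1=7/3−1/4·-174/17=499/102
M: M0=0, M1=499/102, M2=-174/17, M3=449/34, M4=0
seg 0: a=5, c=M0/2=0, d=(M1−M0)/(6·3)=499/1836, b=Δ0−h0·(2M0+M1)/6=-1043/204
seg 1: a=-3, c=M1/2=499/204, d=(M2−M1)/(6·3)=-1543/1836, b=Δ1−h1·(2M1+M2)/6=227/102
seg 2: a=3, c=M2/2=-87/17, d=(M3−M2)/(6·1)=797/204, b=Δ2−h2·(2M2+M3)/6=-1181/204
seg 3: a=-4, c=M3/2=449/68, d=(M4−M3)/(6·2)=-449/408, b=Δ3−h3·(2M3+M4)/6=-439/102
t_q=17/2 → seg 3, τ=3/2; S=-4+-439/102·τ+449/68·τ²+-449/408·τ³=747/1088

  seg 0: a=5 b=-1043/204 c=0 d=499/1836
  seg 1: a=-3 b=227/102 c=499/204 d=-1543/1836
  seg 2: a=3 b=-1181/204 c=-87/17 d=797/204
  seg 3: a=-4 b=-439/102 c=449/68 d=-449/408
S(17/2) = 747/1088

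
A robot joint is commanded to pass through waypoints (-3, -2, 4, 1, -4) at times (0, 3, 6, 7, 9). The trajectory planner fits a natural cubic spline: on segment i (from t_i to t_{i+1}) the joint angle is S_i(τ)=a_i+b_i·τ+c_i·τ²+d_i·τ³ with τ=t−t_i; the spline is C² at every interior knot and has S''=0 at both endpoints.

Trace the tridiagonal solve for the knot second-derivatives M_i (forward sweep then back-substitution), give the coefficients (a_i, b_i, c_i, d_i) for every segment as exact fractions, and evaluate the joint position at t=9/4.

Δ: Δ0=1/3, Δ1=2, Δ2=-3, Δ3=-5/2
row 1: diag=12, rhs=10; c'=1/4, d'=5/6
row 2: denom=8−3·1/4=29/4; d'=(-30−3·5/6)/(29/4)=-130/29
row 3: denom=6−1·4/29=170/29; d'=(3−1·-130/29)/(170/29)=217/170
back: M3=217/170
back: M2=-130/29−4/29·217/170=-396/85
back: M1=5/6−1/4·-396/85=1019/510
M: M0=0, M1=1019/510, M2=-396/85, M3=217/170, M4=0
seg 0: a=-3, c=M0/2=0, d=(M1−M0)/(6·3)=1019/9180, b=Δ0−h0·(2M0+M1)/6=-679/1020
seg 1: a=-2, c=M1/2=1019/1020, d=(M2−M1)/(6·3)=-679/1836, b=Δ1−h1·(2M1+M2)/6=1189/510
seg 2: a=4, c=M2/2=-198/85, d=(M3−M2)/(6·1)=1009/1020, b=Δ2−h2·(2M2+M3)/6=-1693/1020
seg 3: a=1, c=M3/2=217/340, d=(M4−M3)/(6·2)=-217/2040, b=Δ3−h3·(2M3+M4)/6=-1709/510
t_q=9/4 → seg 0, τ=9/4; S=-3+-679/1020·τ+0·τ²+1019/9180·τ³=-70359/21760

  seg 0: a=-3 b=-679/1020 c=0 d=1019/9180
  seg 1: a=-2 b=1189/510 c=1019/1020 d=-679/1836
  seg 2: a=4 b=-1693/1020 c=-198/85 d=1009/1020
  seg 3: a=1 b=-1709/510 c=217/340 d=-217/2040
S(9/4) = -70359/21760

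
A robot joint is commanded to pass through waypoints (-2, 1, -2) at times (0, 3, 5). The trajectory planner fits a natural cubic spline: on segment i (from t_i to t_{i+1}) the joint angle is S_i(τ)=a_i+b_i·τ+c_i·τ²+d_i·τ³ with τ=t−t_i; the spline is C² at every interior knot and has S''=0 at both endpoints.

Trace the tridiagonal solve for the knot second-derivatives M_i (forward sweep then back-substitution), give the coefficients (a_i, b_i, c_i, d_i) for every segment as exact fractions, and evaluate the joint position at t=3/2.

  seg 0: a=-2 b=7/4 c=0 d=-1/12
  seg 1: a=1 b=-1/2 c=-3/4 d=1/8
S(3/2) = 11/32

Δ: Δ0=1, Δ1=-3/2
row 1: diag=10, rhs=-15; c'=1/5, d'=-3/2
back: M1=-3/2
M: M0=0, M1=-3/2, M2=0
seg 0: a=-2, c=M0/2=0, d=(M1−M0)/(6·3)=-1/12, b=Δ0−h0·(2M0+M1)/6=7/4
seg 1: a=1, c=M1/2=-3/4, d=(M2−M1)/(6·2)=1/8, b=Δ1−h1·(2M1+M2)/6=-1/2
t_q=3/2 → seg 0, τ=3/2; S=-2+7/4·τ+0·τ²+-1/12·τ³=11/32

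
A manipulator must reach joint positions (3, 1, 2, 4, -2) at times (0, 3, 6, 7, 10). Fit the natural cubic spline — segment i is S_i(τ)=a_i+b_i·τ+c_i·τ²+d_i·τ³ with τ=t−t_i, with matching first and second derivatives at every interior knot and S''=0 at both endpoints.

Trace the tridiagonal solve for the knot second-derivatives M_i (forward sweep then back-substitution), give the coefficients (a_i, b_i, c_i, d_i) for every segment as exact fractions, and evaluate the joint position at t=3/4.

  seg 0: a=3 b=-163/228 c=0 d=11/2052
  seg 1: a=1 b=-65/114 c=11/228 d=173/2052
  seg 2: a=2 b=455/228 c=46/57 d=-61/76
  seg 3: a=4 b=137/114 c=-365/228 d=365/2052
S(3/4) = 11995/4864

Δ: Δ0=-2/3, Δ1=1/3, Δ2=2, Δ3=-2
row 1: diag=12, rhs=6; c'=1/4, d'=1/2
row 2: denom=8−3·1/4=29/4; d'=(10−3·1/2)/(29/4)=34/29
row 3: denom=8−1·4/29=228/29; d'=(-24−1·34/29)/(228/29)=-365/114
back: M3=-365/114
back: M2=34/29−4/29·-365/114=92/57
back: M1=1/2−1/4·92/57=11/114
M: M0=0, M1=11/114, M2=92/57, M3=-365/114, M4=0
seg 0: a=3, c=M0/2=0, d=(M1−M0)/(6·3)=11/2052, b=Δ0−h0·(2M0+M1)/6=-163/228
seg 1: a=1, c=M1/2=11/228, d=(M2−M1)/(6·3)=173/2052, b=Δ1−h1·(2M1+M2)/6=-65/114
seg 2: a=2, c=M2/2=46/57, d=(M3−M2)/(6·1)=-61/76, b=Δ2−h2·(2M2+M3)/6=455/228
seg 3: a=4, c=M3/2=-365/228, d=(M4−M3)/(6·3)=365/2052, b=Δ3−h3·(2M3+M4)/6=137/114
t_q=3/4 → seg 0, τ=3/4; S=3+-163/228·τ+0·τ²+11/2052·τ³=11995/4864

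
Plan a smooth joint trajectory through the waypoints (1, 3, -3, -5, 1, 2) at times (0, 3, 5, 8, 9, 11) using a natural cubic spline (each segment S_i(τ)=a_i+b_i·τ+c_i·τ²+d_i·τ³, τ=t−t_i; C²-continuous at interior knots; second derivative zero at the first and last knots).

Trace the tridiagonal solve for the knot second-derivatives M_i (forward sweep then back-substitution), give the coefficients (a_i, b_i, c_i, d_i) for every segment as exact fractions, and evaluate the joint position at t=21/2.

Δ: Δ0=2/3, Δ1=-3, Δ2=-2/3, Δ3=6, Δ4=1/2
row 1: diag=10, rhs=-22; c'=1/5, d'=-11/5
row 2: denom=10−2·1/5=48/5; d'=(14−2·-11/5)/(48/5)=23/12
row 3: denom=8−3·5/16=113/16; d'=(40−3·23/12)/(113/16)=548/113
row 4: denom=6−1·16/113=662/113; d'=(-33−1·548/113)/(662/113)=-4277/662
back: M4=-4277/662
back: M3=548/113−16/113·-4277/662=1908/331
back: M2=23/12−5/16·1908/331=229/1986
back: M1=-11/5−1/5·229/1986=-4415/1986
M: M0=0, M1=-4415/1986, M2=229/1986, M3=1908/331, M4=-4277/662, M5=0
seg 0: a=1, c=M0/2=0, d=(M1−M0)/(6·3)=-4415/35748, b=Δ0−h0·(2M0+M1)/6=7063/3972
seg 1: a=3, c=M1/2=-4415/3972, d=(M2−M1)/(6·2)=129/662, b=Δ1−h1·(2M1+M2)/6=-3091/1986
seg 2: a=-3, c=M2/2=229/3972, d=(M3−M2)/(6·3)=11219/35748, b=Δ2−h2·(2M2+M3)/6=-7277/1986
seg 3: a=-5, c=M3/2=954/331, d=(M4−M3)/(6·1)=-8093/3972, b=Δ3−h3·(2M3+M4)/6=20477/3972
seg 4: a=1, c=M4/2=-4277/1324, d=(M5−M4)/(6·2)=4277/7944, b=Δ4−h4·(2M4+M5)/6=9547/1986
t_q=21/2 → seg 4, τ=3/2; S=1+9547/1986·τ+-4277/1324·τ²+4277/7944·τ³=58457/21184

  seg 0: a=1 b=7063/3972 c=0 d=-4415/35748
  seg 1: a=3 b=-3091/1986 c=-4415/3972 d=129/662
  seg 2: a=-3 b=-7277/1986 c=229/3972 d=11219/35748
  seg 3: a=-5 b=20477/3972 c=954/331 d=-8093/3972
  seg 4: a=1 b=9547/1986 c=-4277/1324 d=4277/7944
S(21/2) = 58457/21184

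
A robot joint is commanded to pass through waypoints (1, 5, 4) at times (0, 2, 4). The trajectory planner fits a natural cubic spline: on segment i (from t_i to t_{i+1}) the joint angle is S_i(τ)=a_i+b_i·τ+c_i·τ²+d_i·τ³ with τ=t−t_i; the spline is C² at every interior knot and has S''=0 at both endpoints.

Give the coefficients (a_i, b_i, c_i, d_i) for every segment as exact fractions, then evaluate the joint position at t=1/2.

  seg 0: a=1 b=21/8 c=0 d=-5/32
  seg 1: a=5 b=3/4 c=-15/16 d=5/32
S(1/2) = 587/256

Δ: Δ0=2, Δ1=-1/2
row 1: diag=8, rhs=-15; c'=1/4, d'=-15/8
back: M1=-15/8
M: M0=0, M1=-15/8, M2=0
seg 0: a=1, c=M0/2=0, d=(M1−M0)/(6·2)=-5/32, b=Δ0−h0·(2M0+M1)/6=21/8
seg 1: a=5, c=M1/2=-15/16, d=(M2−M1)/(6·2)=5/32, b=Δ1−h1·(2M1+M2)/6=3/4
t_q=1/2 → seg 0, τ=1/2; S=1+21/8·τ+0·τ²+-5/32·τ³=587/256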